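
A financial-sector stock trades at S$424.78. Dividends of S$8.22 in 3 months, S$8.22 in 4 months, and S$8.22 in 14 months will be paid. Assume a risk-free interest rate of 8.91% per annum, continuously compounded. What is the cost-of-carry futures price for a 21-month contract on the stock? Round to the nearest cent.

S$469.08

PV(dividends) I = 8.22·e^(−0.0891·3/12) + 8.22·e^(−0.0891·4/12) + 8.22·e^(−0.0891·14/12)
I = 8.0389 + 7.9795 + 7.4084 = 23.4268
F = (S − I)·e^(rT) = (424.78 − 23.4268) · e^(0.0891·21/12)
= 401.3532 · e^0.155925 = 401.3532 × 1.168739 = S$469.08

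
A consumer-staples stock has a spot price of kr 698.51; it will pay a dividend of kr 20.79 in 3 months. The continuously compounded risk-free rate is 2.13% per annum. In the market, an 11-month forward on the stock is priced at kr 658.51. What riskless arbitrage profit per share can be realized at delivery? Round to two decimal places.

kr 32.69 per share

PV(dividends) I = 20.79·e^(−0.0213·3/12) = 20.6796
Fair forward F* = (S − I)·e^(rT) = (698.51 − 20.6796)·e^0.019525 = 677.8304 × 1.019717 = 691.1952
Market kr 658.51 < fair 691.1952: forward underpriced → reverse cash-and-carry (short the stock, invest proceeds at r, pay the dividends, go long the forward).
Profit at T = |F_mkt − F*| = |658.51 − 691.1952| = kr 32.69 per share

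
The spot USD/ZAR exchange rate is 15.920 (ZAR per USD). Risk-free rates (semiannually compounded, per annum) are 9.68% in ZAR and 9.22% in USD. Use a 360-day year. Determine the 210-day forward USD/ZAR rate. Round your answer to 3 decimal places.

15.961

By covered interest parity, F = S · (1+r_ZAR/2)^(2T) / (1+r_USD/2)^(2T)
= 15.920 × 1.056691 / 1.053987 = 15.920 × 1.002565
F = 15.961 ZAR per USD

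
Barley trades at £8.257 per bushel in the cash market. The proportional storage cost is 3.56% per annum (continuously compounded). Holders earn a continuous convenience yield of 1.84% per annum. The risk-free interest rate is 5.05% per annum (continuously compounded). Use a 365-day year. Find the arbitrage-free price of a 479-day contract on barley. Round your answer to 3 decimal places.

£9.024 per bushel

Net carry = r + u − y = 0.0505 + 0.0356 − 0.0184 = 0.0677
F = S·e^((r+u−y)T) = 8.257 · e^(0.0677 × 479/365) = 8.257 · e^0.088845
= 8.257 × 1.092911 = £9.024 per bushel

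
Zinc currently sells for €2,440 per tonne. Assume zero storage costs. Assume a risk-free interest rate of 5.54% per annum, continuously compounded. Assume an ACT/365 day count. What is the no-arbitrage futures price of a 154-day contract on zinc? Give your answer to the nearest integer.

F = S·e^(rT) = 2440 · e^(0.0554 × 154/365) = 2440 · e^0.023374
= 2440 × 1.023649 = €2,498 per tonne

€2,498 per tonne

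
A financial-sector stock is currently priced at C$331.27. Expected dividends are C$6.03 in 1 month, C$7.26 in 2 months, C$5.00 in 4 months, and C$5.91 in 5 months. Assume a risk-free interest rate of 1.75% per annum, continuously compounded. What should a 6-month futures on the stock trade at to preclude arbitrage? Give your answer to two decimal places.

PV(dividends) I = 6.03·e^(−0.0175·1/12) + 7.26·e^(−0.0175·2/12) + 5.00·e^(−0.0175·4/12) + 5.91·e^(−0.0175·5/12)
I = 6.0212 + 7.2389 + 4.9709 + 5.8671 = 24.0981
F = (S − I)·e^(rT) = (331.27 − 24.0981) · e^(0.0175·6/12)
= 307.1719 · e^0.008750 = 307.1719 × 1.008788 = C$309.87

C$309.87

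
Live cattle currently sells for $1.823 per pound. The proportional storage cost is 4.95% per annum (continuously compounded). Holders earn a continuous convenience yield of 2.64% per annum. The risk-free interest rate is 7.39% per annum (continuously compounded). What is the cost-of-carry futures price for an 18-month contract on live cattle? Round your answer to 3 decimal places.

Net carry = r + u − y = 0.0739 + 0.0495 − 0.0264 = 0.0970
F = S·e^((r+u−y)T) = 1.823 · e^(0.0970 × 18/12) = 1.823 · e^0.145500
= 1.823 × 1.156618 = $2.109 per pound

$2.109 per pound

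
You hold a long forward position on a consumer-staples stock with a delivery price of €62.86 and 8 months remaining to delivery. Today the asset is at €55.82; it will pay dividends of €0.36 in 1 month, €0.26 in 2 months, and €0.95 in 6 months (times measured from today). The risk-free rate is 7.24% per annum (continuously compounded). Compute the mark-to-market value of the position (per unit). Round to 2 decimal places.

PV(remaining dividends) I = 0.36·e^(−0.0724·1/12) + 0.26·e^(−0.0724·2/12) + 0.95·e^(−0.0724·6/12) = 1.5309
Current forward F = (S − I)·e^(rT) = (55.82 − 1.5309)·e^(0.0724·8/12) = 54.2891 × 1.049450 = 56.9737
Value (long) = (F − K)·e^(−rT) = (56.9737 − 62.86) × 0.952880 = -5.6089
Value = -€5.61

-€5.61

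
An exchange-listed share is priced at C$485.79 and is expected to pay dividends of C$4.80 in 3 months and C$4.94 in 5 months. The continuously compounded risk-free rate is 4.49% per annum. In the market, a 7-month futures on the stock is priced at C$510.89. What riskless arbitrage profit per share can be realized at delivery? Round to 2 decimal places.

PV(dividends) I = 4.80·e^(−0.0449·3/12) + 4.94·e^(−0.0449·5/12) = 9.5949
Fair futures F* = (S − I)·e^(rT) = (485.79 − 9.5949)·e^0.026192 = 476.1951 × 1.026538 = 488.8324
Market C$510.89 > fair 488.8324: forward overpriced → cash-and-carry (borrow at r, buy the stock and collect the dividends, short the forward).
Profit at T = |F_mkt − F*| = |510.89 − 488.8324| = C$22.06 per share

C$22.06 per share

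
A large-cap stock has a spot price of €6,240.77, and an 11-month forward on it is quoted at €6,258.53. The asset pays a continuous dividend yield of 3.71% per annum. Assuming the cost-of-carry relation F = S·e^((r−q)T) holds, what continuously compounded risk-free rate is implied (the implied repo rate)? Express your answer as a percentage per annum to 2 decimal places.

From F = S·e^((r−q)T): (r − q) = ln(F/S)/T
ln(6258.53/6240.77) = ln(1.002846) = 0.002842
(r − q) = 0.002842 / (11/12) = 0.003100
r = ln(F/S)/T + q = 0.003100 + 0.0371 = 0.040200
r = 4.02%

4.02%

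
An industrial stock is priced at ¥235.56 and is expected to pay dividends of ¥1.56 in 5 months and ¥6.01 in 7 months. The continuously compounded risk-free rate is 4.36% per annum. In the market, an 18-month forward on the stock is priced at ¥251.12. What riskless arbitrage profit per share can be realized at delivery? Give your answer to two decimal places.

PV(dividends) I = 1.56·e^(−0.0436·5/12) + 6.01·e^(−0.0436·7/12) = 7.3910
Fair forward F* = (S − I)·e^(rT) = (235.56 − 7.3910)·e^0.065400 = 228.1690 × 1.067586 = 243.5900
Market ¥251.12 > fair 243.5900: forward overpriced → cash-and-carry (borrow at r, buy the stock and collect the dividends, short the forward).
Profit at T = |F_mkt − F*| = |251.12 − 243.5900| = ¥7.53 per share

¥7.53 per share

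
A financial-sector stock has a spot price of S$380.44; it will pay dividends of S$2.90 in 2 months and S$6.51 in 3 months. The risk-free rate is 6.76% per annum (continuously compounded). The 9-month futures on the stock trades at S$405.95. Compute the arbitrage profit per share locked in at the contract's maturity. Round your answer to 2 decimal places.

PV(dividends) I = 2.90·e^(−0.0676·2/12) + 6.51·e^(−0.0676·3/12) = 9.2684
Fair futures F* = (S − I)·e^(rT) = (380.44 − 9.2684)·e^0.050700 = 371.1716 × 1.052007 = 390.4751
Market S$405.95 > fair 390.4751: forward overpriced → cash-and-carry (borrow at r, buy the stock and collect the dividends, short the forward).
Profit at T = |F_mkt − F*| = |405.95 − 390.4751| = S$15.47 per share

S$15.47 per share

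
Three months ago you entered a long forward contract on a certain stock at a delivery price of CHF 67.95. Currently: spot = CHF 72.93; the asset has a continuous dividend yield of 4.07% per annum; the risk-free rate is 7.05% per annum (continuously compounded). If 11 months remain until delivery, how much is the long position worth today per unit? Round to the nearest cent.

Current fair forward for the remaining 11 months: F = S·e^((r − q)·T), (r − q) = 0.0705 − 0.0407 = 0.0298
F = 72.93 · e^(0.0298 × 11/12) = 72.93 × 1.027693 = 74.9497
Value of long forward = (F − K)·e^(−rT) = (74.9497 − 67.95) · e^(−0.0705·11/12)
= 6.9997 × 0.937419 = 6.56

CHF 6.56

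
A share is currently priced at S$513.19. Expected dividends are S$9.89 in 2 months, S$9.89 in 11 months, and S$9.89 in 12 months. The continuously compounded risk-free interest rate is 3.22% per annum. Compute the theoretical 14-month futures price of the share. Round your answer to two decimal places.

PV(dividends) I = 9.89·e^(−0.0322·2/12) + 9.89·e^(−0.0322·11/12) + 9.89·e^(−0.0322·12/12)
I = 9.8371 + 9.6023 + 9.5766 = 29.0160
F = (S − I)·e^(rT) = (513.19 − 29.0160) · e^(0.0322·14/12)
= 484.1740 · e^0.037567 = 484.1740 × 1.038282 = S$502.71

S$502.71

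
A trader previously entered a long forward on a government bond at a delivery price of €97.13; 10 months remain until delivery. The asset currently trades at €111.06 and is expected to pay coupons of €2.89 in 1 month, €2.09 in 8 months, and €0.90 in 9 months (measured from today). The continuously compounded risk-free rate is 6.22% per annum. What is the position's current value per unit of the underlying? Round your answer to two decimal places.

€13.10

PV(remaining coupons) I = 2.89·e^(−0.0622·1/12) + 2.09·e^(−0.0622·8/12) + 0.90·e^(−0.0622·9/12) = 5.7391
Current forward F = (S − I)·e^(rT) = (111.06 − 5.7391)·e^(0.0622·10/12) = 105.3209 × 1.053200 = 110.9240
Value (long) = (F − K)·e^(−rT) = (110.9240 − 97.13) × 0.949487 = 13.0972
Value = €13.10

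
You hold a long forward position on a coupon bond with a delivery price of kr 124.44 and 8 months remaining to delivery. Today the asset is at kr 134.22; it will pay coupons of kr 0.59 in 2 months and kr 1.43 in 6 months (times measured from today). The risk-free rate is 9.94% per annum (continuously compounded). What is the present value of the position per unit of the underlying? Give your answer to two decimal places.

kr 15.82

PV(remaining coupons) I = 0.59·e^(−0.0994·2/12) + 1.43·e^(−0.0994·6/12) = 1.9410
Current forward F = (S − I)·e^(rT) = (134.22 − 1.9410)·e^(0.0994·8/12) = 132.2790 × 1.068512 = 141.3417
Value (long) = (F − K)·e^(−rT) = (141.3417 − 124.44) × 0.935881 = 15.8180
Value = kr 15.82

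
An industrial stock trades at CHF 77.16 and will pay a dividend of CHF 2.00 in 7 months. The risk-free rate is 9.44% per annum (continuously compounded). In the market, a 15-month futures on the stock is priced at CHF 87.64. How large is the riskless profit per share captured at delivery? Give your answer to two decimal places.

PV(dividends) I = 2.00·e^(−0.0944·7/12) = 1.8928
Fair futures F* = (S − I)·e^(rT) = (77.16 − 1.8928)·e^0.118000 = 75.2672 × 1.125244 = 84.6940
Market CHF 87.64 > fair 84.6940: forward overpriced → cash-and-carry (borrow at r, buy the stock and collect the dividends, short the forward).
Profit at T = |F_mkt − F*| = |87.64 − 84.6940| = CHF 2.95 per share

CHF 2.95 per share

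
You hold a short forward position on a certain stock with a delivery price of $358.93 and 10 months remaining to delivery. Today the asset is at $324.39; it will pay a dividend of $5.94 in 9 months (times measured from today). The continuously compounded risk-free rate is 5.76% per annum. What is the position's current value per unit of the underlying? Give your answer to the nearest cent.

PV(remaining dividends) I = 5.94·e^(−0.0576·9/12) = 5.6889
Current forward F = (S − I)·e^(rT) = (324.39 − 5.6889)·e^(0.0576·10/12) = 318.7011 × 1.049171 = 334.3720
Value (long) = (F − K)·e^(−rT) = (334.3720 − 358.93) × 0.953134 = -23.4071
Short position value = −(long value) = $23.41

$23.41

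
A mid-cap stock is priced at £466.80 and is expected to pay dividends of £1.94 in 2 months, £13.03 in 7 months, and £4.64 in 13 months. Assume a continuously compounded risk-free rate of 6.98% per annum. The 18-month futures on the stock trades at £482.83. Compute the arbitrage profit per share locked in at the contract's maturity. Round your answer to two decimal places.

£14.70 per share

PV(dividends) I = 1.94·e^(−0.0698·2/12) + 13.03·e^(−0.0698·7/12) + 4.64·e^(−0.0698·13/12) = 18.7298
Fair futures F* = (S − I)·e^(rT) = (466.80 − 18.7298)·e^0.104700 = 448.0702 × 1.110377 = 497.5268
Market £482.83 < fair 497.5268: forward underpriced → reverse cash-and-carry (short the stock, invest proceeds at r, pay the dividends, go long the forward).
Profit at T = |F_mkt − F*| = |482.83 − 497.5268| = £14.70 per share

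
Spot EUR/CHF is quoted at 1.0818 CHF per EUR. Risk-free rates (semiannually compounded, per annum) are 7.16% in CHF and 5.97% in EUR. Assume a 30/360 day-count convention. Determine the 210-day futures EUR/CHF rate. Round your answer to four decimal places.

By covered interest parity, F = S · (1+r_CHF/2)^(2T) / (1+r_EUR/2)^(2T)
= 1.0818 × 1.041890 / 1.034911 = 1.0818 × 1.006744
F = 1.0891 CHF per EUR

1.0891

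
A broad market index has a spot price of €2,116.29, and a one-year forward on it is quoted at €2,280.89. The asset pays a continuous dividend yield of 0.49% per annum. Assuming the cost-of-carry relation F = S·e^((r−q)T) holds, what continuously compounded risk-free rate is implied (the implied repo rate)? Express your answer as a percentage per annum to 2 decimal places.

7.98%

From F = S·e^((r−q)T): (r − q) = ln(F/S)/T
ln(2280.89/2116.29) = ln(1.077778) = 0.074902
(r − q) = 0.074902 / (12/12) = 0.074902
r = ln(F/S)/T + q = 0.074902 + 0.0049 = 0.079802
r = 7.98%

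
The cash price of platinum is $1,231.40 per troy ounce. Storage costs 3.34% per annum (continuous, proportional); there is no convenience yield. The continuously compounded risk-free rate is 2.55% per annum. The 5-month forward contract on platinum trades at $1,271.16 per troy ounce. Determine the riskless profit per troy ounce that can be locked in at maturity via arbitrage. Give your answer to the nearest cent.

Fair forward: F* = S·e^(carry·T), with carry = (r + u) = 0.0255 + 0.0334 = 0.0589
F* = 1231.40 · e^(0.0589 × 5/12) = 1231.40 · e^0.02454167 = 1231.40 × 1.02484530 = $1261.9945
Market $1271.16 > fair $1261.9945: forward overpriced → cash-and-carry (buy spot, short the forward).
At maturity, profit = |F_mkt − F*| = |1271.16 − 1261.9945| = $9.17 per troy ounce

$9.17 per troy ounce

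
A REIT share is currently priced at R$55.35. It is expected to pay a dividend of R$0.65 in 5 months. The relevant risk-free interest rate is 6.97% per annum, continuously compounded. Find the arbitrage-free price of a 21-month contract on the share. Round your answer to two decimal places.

PV(dividends) I = 0.65·e^(−0.0697·5/12)
I = 0.6314
F = (S − I)·e^(rT) = (55.35 − 0.6314) · e^(0.0697·21/12)
= 54.7186 · e^0.121975 = 54.7186 × 1.129726 = R$61.82

R$61.82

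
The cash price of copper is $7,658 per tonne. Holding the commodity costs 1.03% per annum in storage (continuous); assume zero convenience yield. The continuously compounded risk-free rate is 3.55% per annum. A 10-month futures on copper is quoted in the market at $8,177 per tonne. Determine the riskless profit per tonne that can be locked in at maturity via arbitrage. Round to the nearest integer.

Fair futures: F* = S·e^(carry·T), with carry = (r + u) = 0.0355 + 0.0103 = 0.0458
F* = 7658 · e^(0.0458 × 10/12) = 7658 · e^0.038167 = 7658 × 1.038905 = $7955.9345
Market $8177 > fair $7955.9345: forward overpriced → cash-and-carry (buy spot, short the forward).
At maturity, profit = |F_mkt − F*| = |8177 − 7955.9345| = $221 per tonne

$221 per tonne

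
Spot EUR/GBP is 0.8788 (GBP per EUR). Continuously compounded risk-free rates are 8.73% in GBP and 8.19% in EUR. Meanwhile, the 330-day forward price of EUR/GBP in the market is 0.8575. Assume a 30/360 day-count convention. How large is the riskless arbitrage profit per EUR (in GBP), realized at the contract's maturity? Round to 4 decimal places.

0.0257 per EUR (in GBP)

Fair forward: F* = S·e^(carry·T), with carry = (r_GBP − r_EUR) = 0.0873 − 0.0819 = 0.0054
F* = 0.8788 · e^(0.0054 × 330/360) = 0.8788 · e^0.004950 = 0.8788 × 1.004962 = 0.8832
Market 0.8575 < fair 0.8832: forward underpriced → reverse cash-and-carry (short spot, go long the forward).
At maturity, profit = |F_mkt − F*| = |0.8575 − 0.8832| = 0.0257 per EUR (in GBP)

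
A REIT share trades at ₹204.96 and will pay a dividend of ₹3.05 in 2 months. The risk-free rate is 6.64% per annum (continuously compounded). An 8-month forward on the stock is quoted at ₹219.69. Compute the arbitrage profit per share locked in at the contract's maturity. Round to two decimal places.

PV(dividends) I = 3.05·e^(−0.0664·2/12) = 3.0164
Fair forward F* = (S − I)·e^(rT) = (204.96 − 3.0164)·e^0.044267 = 201.9436 × 1.045261 = 211.0838
Market ₹219.69 > fair 211.0838: forward overpriced → cash-and-carry (borrow at r, buy the stock and collect the dividends, short the forward).
Profit at T = |F_mkt − F*| = |219.69 − 211.0838| = ₹8.61 per share

₹8.61 per share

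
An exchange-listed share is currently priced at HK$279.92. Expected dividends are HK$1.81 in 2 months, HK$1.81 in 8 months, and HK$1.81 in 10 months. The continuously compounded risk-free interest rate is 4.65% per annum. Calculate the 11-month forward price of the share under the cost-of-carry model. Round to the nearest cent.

HK$286.59

PV(dividends) I = 1.81·e^(−0.0465·2/12) + 1.81·e^(−0.0465·8/12) + 1.81·e^(−0.0465·10/12)
I = 1.7960 + 1.7548 + 1.7412 = 5.2920
F = (S − I)·e^(rT) = (279.92 − 5.2920) · e^(0.0465·11/12)
= 274.6280 · e^0.042625 = 274.6280 × 1.043546 = HK$286.59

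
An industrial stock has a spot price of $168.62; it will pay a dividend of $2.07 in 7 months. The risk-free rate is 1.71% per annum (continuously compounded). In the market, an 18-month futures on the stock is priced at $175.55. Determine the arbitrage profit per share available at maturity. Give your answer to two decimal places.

PV(dividends) I = 2.07·e^(−0.0171·7/12) = 2.0495
Fair futures F* = (S − I)·e^(rT) = (168.62 − 2.0495)·e^0.025650 = 166.5705 × 1.025982 = 170.8983
Market $175.55 > fair 170.8983: forward overpriced → cash-and-carry (borrow at r, buy the stock and collect the dividends, short the forward).
Profit at T = |F_mkt − F*| = |175.55 − 170.8983| = $4.65 per share

$4.65 per share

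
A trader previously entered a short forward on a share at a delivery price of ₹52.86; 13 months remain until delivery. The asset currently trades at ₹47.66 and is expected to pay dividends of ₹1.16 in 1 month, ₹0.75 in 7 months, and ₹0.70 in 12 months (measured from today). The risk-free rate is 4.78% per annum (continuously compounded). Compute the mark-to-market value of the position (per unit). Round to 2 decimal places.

₹5.08

PV(remaining dividends) I = 1.16·e^(−0.0478·1/12) + 0.75·e^(−0.0478·7/12) + 0.70·e^(−0.0478·12/12) = 2.5521
Current forward F = (S − I)·e^(rT) = (47.66 − 2.5521)·e^(0.0478·13/12) = 45.1079 × 1.053148 = 47.5053
Value (long) = (F − K)·e^(−rT) = (47.5053 − 52.86) × 0.949535 = -5.0845
Short position value = −(long value) = ₹5.08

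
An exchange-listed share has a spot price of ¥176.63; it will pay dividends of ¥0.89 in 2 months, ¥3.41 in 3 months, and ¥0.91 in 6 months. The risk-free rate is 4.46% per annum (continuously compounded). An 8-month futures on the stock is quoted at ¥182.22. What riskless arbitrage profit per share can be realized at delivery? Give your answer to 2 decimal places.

PV(dividends) I = 0.89·e^(−0.0446·2/12) + 3.41·e^(−0.0446·3/12) + 0.91·e^(−0.0446·6/12) = 5.1455
Fair futures F* = (S − I)·e^(rT) = (176.63 − 5.1455)·e^0.029733 = 171.4845 × 1.030179 = 176.6597
Market ¥182.22 > fair 176.6597: forward overpriced → cash-and-carry (borrow at r, buy the stock and collect the dividends, short the forward).
Profit at T = |F_mkt − F*| = |182.22 − 176.6597| = ¥5.56 per share

¥5.56 per share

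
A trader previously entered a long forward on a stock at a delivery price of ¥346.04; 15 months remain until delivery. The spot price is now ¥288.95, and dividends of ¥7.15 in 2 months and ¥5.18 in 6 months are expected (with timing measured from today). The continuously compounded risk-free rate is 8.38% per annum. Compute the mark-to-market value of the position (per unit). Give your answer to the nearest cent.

-¥34.69

PV(remaining dividends) I = 7.15·e^(−0.0838·2/12) + 5.18·e^(−0.0838·6/12) = 12.0183
Current forward F = (S − I)·e^(rT) = (288.95 − 12.0183)·e^(0.0838·15/12) = 276.9317 × 1.110433 = 307.5141
Value (long) = (F − K)·e^(−rT) = (307.5141 − 346.04) × 0.900550 = -34.6945
Value = -¥34.69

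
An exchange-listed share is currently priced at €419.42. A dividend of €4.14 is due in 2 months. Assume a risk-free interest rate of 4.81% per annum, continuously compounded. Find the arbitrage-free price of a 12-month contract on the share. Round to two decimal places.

PV(dividends) I = 4.14·e^(−0.0481·2/12)
I = 4.1069
F = (S − I)·e^(rT) = (419.42 − 4.1069) · e^(0.0481·12/12)
= 415.3131 · e^0.048100 = 415.3131 × 1.049276 = €435.78

€435.78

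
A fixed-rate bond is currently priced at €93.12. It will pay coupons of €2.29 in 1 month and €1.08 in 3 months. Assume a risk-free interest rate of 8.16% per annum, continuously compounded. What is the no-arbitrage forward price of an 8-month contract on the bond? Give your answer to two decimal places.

€94.81

PV(coupons) I = 2.29·e^(−0.0816·1/12) + 1.08·e^(−0.0816·3/12)
I = 2.2745 + 1.0582 = 3.3327
F = (S − I)·e^(rT) = (93.12 − 3.3327) · e^(0.0816·8/12)
= 89.7873 · e^0.054400 = 89.7873 × 1.055907 = €94.81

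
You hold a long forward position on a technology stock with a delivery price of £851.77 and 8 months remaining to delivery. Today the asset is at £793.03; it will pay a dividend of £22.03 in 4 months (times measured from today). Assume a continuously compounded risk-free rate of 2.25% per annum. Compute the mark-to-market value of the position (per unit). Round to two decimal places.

PV(remaining dividends) I = 22.03·e^(−0.0225·4/12) = 21.8654
Current forward F = (S − I)·e^(rT) = (793.03 − 21.8654)·e^(0.0225·8/12) = 771.1646 × 1.015113 = 782.8192
Value (long) = (F − K)·e^(−rT) = (782.8192 − 851.77) × 0.985112 = -67.9243
Value = -£67.92

-£67.92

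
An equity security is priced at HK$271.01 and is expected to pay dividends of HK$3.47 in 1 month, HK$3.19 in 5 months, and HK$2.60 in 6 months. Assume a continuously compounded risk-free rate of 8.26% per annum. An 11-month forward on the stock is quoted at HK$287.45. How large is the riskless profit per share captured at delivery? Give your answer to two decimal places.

PV(dividends) I = 3.47·e^(−0.0826·1/12) + 3.19·e^(−0.0826·5/12) + 2.60·e^(−0.0826·6/12) = 9.0231
Fair forward F* = (S − I)·e^(rT) = (271.01 − 9.0231)·e^0.075717 = 261.9869 × 1.078657 = 282.5940
Market HK$287.45 > fair 282.5940: forward overpriced → cash-and-carry (borrow at r, buy the stock and collect the dividends, short the forward).
Profit at T = |F_mkt − F*| = |287.45 − 282.5940| = HK$4.86 per share

HK$4.86 per share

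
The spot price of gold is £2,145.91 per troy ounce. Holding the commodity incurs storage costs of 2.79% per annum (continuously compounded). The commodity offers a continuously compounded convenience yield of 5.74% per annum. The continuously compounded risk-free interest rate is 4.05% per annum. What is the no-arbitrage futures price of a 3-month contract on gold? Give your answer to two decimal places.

£2,151.82 per troy ounce

Net carry = r + u − y = 0.0405 + 0.0279 − 0.0574 = 0.0110
F = S·e^((r+u−y)T) = 2145.91 · e^(0.0110 × 3/12) = 2145.91 · e^0.00275000
= 2145.91 × 1.00275378 = £2,151.82 per troy ounce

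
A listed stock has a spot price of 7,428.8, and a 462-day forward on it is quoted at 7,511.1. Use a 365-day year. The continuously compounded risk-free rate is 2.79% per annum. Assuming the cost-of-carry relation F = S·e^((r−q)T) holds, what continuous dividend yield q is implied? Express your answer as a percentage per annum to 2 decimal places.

1.92%

From F = S·e^((r−q)T): (r − q) = ln(F/S)/T
ln(7511.1/7428.8) = ln(1.011079) = 0.011018
(r − q) = 0.011018 / (462/365) = 0.008705
q = r − ln(F/S)/T = 0.0279 − 0.008705 = 0.019195
q = 1.92%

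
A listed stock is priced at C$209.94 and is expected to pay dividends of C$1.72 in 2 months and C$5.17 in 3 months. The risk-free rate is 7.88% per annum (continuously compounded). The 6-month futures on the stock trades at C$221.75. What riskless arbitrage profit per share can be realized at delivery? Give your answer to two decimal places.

C$10.41 per share

PV(dividends) I = 1.72·e^(−0.0788·2/12) + 5.17·e^(−0.0788·3/12) = 6.7667
Fair futures F* = (S − I)·e^(rT) = (209.94 − 6.7667)·e^0.039400 = 203.1733 × 1.040186 = 211.3380
Market C$221.75 > fair 211.3380: forward overpriced → cash-and-carry (borrow at r, buy the stock and collect the dividends, short the forward).
Profit at T = |F_mkt − F*| = |221.75 − 211.3380| = C$10.41 per share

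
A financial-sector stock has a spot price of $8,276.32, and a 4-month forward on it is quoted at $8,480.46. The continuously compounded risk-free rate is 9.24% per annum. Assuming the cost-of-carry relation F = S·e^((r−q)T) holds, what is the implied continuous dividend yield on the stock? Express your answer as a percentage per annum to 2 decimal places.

From F = S·e^((r−q)T): (r − q) = ln(F/S)/T
ln(8480.46/8276.32) = ln(1.024666) = 0.024367
(r − q) = 0.024367 / (4/12) = 0.073101
q = r − ln(F/S)/T = 0.0924 − 0.073101 = 0.019299
q = 1.93%

1.93%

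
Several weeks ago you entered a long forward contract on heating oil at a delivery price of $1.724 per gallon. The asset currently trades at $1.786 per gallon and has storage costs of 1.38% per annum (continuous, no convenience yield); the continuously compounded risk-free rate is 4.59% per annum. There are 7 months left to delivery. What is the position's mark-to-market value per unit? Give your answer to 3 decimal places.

$0.122 per gallon

Current fair forward for the remaining 7 months: F = S·e^((r + u)·T), (r + u) = 0.0459 + 0.0138 = 0.0597
F = 1.786 · e^(0.0597 × 7/12) = 1.786 × 1.035438 = 1.8493
Value of long forward = (F − K)·e^(−rT) = (1.8493 − 1.724) · e^(−0.0459·7/12)
= 0.1253 × 0.973580 = 0.122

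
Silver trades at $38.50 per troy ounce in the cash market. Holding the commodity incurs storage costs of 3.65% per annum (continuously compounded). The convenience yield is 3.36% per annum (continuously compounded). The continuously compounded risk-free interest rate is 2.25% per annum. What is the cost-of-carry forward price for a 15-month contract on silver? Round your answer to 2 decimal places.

$39.74 per troy ounce

Net carry = r + u − y = 0.0225 + 0.0365 − 0.0336 = 0.0254
F = S·e^((r+u−y)T) = 38.50 · e^(0.0254 × 15/12) = 38.50 · e^0.031750
= 38.50 × 1.032259 = $39.74 per troy ounce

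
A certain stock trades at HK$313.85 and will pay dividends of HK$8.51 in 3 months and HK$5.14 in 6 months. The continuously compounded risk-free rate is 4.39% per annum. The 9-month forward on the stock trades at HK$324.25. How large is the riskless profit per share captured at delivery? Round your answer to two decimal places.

HK$13.79 per share

PV(dividends) I = 8.51·e^(−0.0439·3/12) + 5.14·e^(−0.0439·6/12) = 13.4455
Fair forward F* = (S − I)·e^(rT) = (313.85 − 13.4455)·e^0.032925 = 300.4045 × 1.033473 = 310.4599
Market HK$324.25 > fair 310.4599: forward overpriced → cash-and-carry (borrow at r, buy the stock and collect the dividends, short the forward).
Profit at T = |F_mkt − F*| = |324.25 − 310.4599| = HK$13.79 per share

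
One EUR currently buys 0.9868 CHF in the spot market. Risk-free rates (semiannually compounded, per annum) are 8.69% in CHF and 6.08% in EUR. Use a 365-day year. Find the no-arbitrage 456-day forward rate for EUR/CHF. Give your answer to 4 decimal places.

1.0183

By covered interest parity, F = S · (1+r_CHF/2)^(2T) / (1+r_EUR/2)^(2T)
= 0.9868 × 1.112126 / 1.077697 = 0.9868 × 1.031947
F = 1.0183 CHF per EUR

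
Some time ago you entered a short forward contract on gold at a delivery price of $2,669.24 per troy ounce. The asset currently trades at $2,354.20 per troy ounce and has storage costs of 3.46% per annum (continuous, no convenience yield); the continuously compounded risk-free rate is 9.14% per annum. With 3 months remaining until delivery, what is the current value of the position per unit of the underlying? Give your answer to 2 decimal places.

$234.29 per troy ounce

Current fair forward for the remaining 3 months: F = S·e^((r + u)·T), (r + u) = 0.0914 + 0.0346 = 0.1260
F = 2354.20 · e^(0.1260 × 3/12) = 2354.20 × 1.03200138 = 2429.5376
Value of long forward = (F − K)·e^(−rT) = (2429.5376 − 2669.24) · e^(−0.0914·3/12)
= -239.7024 × 0.97740908 = -234.29
Short position value = −(long value) = $234.29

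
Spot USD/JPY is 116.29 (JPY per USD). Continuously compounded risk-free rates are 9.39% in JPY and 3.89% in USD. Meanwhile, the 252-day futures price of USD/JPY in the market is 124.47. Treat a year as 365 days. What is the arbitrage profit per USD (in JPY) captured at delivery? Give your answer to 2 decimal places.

Fair futures: F* = S·e^(carry·T), with carry = (r_JPY − r_USD) = 0.0939 − 0.0389 = 0.0550
F* = 116.29 · e^(0.0550 × 252/365) = 116.29 · e^0.037973 = 116.29 × 1.038703 = 120.7908
Market 124.47 > fair 120.7908: forward overpriced → cash-and-carry (buy spot, short the forward).
At maturity, profit = |F_mkt − F*| = |124.47 − 120.7908| = 3.68 per USD (in JPY)

3.68 per USD (in JPY)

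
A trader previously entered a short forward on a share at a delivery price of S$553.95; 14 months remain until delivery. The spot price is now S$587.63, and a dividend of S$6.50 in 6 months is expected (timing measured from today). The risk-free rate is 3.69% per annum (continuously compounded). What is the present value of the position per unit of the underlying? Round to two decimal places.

-S$50.64

PV(remaining dividends) I = 6.50·e^(−0.0369·6/12) = 6.3812
Current forward F = (S − I)·e^(rT) = (587.63 − 6.3812)·e^(0.0369·14/12) = 581.2488 × 1.043990 = 606.8179
Value (long) = (F − K)·e^(−rT) = (606.8179 − 553.95) × 0.957863 = 50.6402
Short position value = −(long value) = -S$50.64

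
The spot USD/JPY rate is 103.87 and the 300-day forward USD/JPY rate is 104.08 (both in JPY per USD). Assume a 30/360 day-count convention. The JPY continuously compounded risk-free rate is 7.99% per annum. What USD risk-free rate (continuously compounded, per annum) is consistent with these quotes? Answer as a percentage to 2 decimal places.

F = S·e^((r_JPY − r_USD)T) ⇒ r_USD = r_JPY − ln(F/S)/T
ln(104.08/103.87) = 0.002020; /(300/360) = 0.002424
r_USD = 0.0799 − 0.002424 = 0.077476
r_USD = 7.75%

7.75%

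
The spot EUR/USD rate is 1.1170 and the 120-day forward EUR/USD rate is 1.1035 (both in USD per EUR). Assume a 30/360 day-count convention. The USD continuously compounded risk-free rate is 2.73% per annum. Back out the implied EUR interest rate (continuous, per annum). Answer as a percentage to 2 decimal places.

6.38%

F = S·e^((r_USD − r_EUR)T) ⇒ r_EUR = r_USD − ln(F/S)/T
ln(1.1035/1.1170) = -0.012160; /(120/360) = -0.036480
r_EUR = 0.0273 + 0.036480 = 0.063780
r_EUR = 6.38%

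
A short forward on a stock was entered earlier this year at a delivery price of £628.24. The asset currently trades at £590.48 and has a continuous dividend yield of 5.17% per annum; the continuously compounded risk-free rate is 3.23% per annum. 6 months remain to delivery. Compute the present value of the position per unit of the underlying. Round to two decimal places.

Current fair forward for the remaining 6 months: F = S·e^((r − q)·T), (r − q) = 0.0323 − 0.0517 = -0.0194
F = 590.48 · e^(-0.0194 × 6/12) = 590.48 × 0.990347 = 584.7801
Value of long forward = (F − K)·e^(−rT) = (584.7801 − 628.24) · e^(−0.0323·6/12)
= -43.4599 × 0.983980 = -42.76
Short position value = −(long value) = £42.76

£42.76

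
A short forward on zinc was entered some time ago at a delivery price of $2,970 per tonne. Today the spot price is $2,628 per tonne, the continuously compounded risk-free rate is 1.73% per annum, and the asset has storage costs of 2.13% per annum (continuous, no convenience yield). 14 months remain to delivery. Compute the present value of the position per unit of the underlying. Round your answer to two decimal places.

Current fair forward for the remaining 14 months: F = S·e^((r + u)·T), (r + u) = 0.0173 + 0.0213 = 0.0386
F = 2628 · e^(0.0386 × 14/12) = 2628 × 1.04606273 = 2749.0529
Value of long forward = (F − K)·e^(−rT) = (2749.0529 − 2970) · e^(−0.0173·14/12)
= -220.9471 × 0.98001899 = -216.53
Short position value = −(long value) = $216.53

$216.53 per tonne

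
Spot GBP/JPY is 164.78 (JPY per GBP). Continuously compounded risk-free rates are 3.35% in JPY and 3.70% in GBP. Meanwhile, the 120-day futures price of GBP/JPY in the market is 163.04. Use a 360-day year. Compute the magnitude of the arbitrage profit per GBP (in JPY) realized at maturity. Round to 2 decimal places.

1.55 per GBP (in JPY)

Fair futures: F* = S·e^(carry·T), with carry = (r_JPY − r_GBP) = 0.0335 − 0.0370 = -0.0035
F* = 164.78 · e^(-0.0035 × 120/360) = 164.78 · e^-0.001167 = 164.78 × 0.998834 = 164.5879
Market 163.04 < fair 164.5879: forward underpriced → reverse cash-and-carry (short spot, go long the forward).
At maturity, profit = |F_mkt − F*| = |163.04 − 164.5879| = 1.55 per GBP (in JPY)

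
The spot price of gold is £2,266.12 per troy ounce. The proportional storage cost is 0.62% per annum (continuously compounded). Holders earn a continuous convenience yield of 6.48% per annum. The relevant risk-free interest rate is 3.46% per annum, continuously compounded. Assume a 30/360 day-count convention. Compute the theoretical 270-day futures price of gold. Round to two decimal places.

£2,225.69 per troy ounce

Net carry = r + u − y = 0.0346 + 0.0062 − 0.0648 = -0.0240
F = S·e^((r+u−y)T) = 2266.12 · e^(-0.0240 × 270/360) = 2266.12 · e^-0.01800000
= 2266.12 × 0.98216103 = £2,225.69 per troy ounce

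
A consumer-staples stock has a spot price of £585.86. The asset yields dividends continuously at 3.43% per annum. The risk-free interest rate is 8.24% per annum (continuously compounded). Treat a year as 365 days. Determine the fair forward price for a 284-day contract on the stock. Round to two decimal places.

F = S·e^((r − q)T) = 585.86 · e^((0.0824 − 0.0343) × 284/365)
= 585.86 · e^0.037426 = 585.86 × 1.038135
F = £608.20

£608.20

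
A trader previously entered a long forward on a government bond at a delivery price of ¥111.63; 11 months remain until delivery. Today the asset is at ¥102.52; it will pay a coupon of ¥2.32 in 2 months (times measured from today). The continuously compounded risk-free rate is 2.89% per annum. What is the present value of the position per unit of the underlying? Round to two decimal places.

PV(remaining coupons) I = 2.32·e^(−0.0289·2/12) = 2.3089
Current forward F = (S − I)·e^(rT) = (102.52 − 2.3089)·e^(0.0289·11/12) = 100.2111 × 1.026846 = 102.9014
Value (long) = (F − K)·e^(−rT) = (102.9014 − 111.63) × 0.973856 = -8.5004
Value = -¥8.50

-¥8.50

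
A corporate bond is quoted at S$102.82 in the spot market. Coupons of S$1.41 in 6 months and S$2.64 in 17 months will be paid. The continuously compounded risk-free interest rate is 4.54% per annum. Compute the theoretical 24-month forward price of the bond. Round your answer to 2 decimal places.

PV(coupons) I = 1.41·e^(−0.0454·6/12) + 2.64·e^(−0.0454·17/12)
I = 1.3784 + 2.4755 = 3.8539
F = (S − I)·e^(rT) = (102.82 − 3.8539) · e^(0.0454·24/12)
= 98.9661 · e^0.090800 = 98.9661 × 1.095050 = S$108.37

S$108.37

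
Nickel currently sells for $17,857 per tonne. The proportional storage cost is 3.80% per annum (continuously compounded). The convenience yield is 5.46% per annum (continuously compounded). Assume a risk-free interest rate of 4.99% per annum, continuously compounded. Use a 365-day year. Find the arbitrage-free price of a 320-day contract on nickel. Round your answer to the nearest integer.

Net carry = r + u − y = 0.0499 + 0.0380 − 0.0546 = 0.0333
F = S·e^((r+u−y)T) = 17857 · e^(0.0333 × 320/365) = 17857 · e^0.029195
= 17857 × 1.029625 = $18,386 per tonne

$18,386 per tonne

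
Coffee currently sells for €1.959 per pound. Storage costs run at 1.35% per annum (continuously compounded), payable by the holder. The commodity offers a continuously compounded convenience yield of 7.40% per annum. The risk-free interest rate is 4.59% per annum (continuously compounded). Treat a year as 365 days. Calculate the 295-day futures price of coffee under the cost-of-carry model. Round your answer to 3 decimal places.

Net carry = r + u − y = 0.0459 + 0.0135 − 0.0740 = -0.0146
F = S·e^((r+u−y)T) = 1.959 · e^(-0.0146 × 295/365) = 1.959 · e^-0.011800
= 1.959 × 0.988269 = €1.936 per pound

€1.936 per pound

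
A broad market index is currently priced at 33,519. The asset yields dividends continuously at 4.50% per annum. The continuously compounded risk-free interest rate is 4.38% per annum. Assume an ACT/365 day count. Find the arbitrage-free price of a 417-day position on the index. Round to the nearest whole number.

F = S·e^((r − q)T) = 33519 · e^((0.0438 − 0.0450) × 417/365)
= 33519 · e^-0.001371 = 33519 × 0.998630
F = 33,473

33,473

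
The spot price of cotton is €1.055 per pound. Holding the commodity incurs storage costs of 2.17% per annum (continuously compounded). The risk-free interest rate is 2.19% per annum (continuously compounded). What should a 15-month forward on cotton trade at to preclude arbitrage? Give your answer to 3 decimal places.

€1.114 per pound

Net carry = r + u − y = 0.0219 + 0.0217 − 0.0000 = 0.0436
F = S·e^((r+u−y)T) = 1.055 · e^(0.0436 × 15/12) = 1.055 · e^0.054500
= 1.055 × 1.056012 = €1.114 per pound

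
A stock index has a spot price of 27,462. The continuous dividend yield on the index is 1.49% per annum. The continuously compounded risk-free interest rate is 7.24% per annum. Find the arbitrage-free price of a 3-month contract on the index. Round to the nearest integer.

F = S·e^((r − q)T) = 27462 · e^((0.0724 − 0.0149) × 3/12)
= 27462 · e^0.014375 = 27462 × 1.014479
F = 27,860

27,860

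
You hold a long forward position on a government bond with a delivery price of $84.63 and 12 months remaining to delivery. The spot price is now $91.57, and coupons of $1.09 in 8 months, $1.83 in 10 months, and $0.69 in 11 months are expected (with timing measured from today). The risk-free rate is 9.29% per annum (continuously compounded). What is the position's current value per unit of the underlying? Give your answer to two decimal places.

$11.10

PV(remaining coupons) I = 1.09·e^(−0.0929·8/12) + 1.83·e^(−0.0929·10/12) + 0.69·e^(−0.0929·11/12) = 3.3519
Current forward F = (S − I)·e^(rT) = (91.57 − 3.3519)·e^(0.0929·12/12) = 88.2181 × 1.097352 = 96.8063
Value (long) = (F − K)·e^(−rT) = (96.8063 − 84.63) × 0.911285 = 11.0961
Value = $11.10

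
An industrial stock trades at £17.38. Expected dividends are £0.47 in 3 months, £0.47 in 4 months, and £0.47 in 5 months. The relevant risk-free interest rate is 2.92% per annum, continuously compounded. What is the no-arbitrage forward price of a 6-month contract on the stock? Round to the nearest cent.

PV(dividends) I = 0.47·e^(−0.0292·3/12) + 0.47·e^(−0.0292·4/12) + 0.47·e^(−0.0292·5/12)
I = 0.4666 + 0.4654 + 0.4643 = 1.3963
F = (S − I)·e^(rT) = (17.38 − 1.3963) · e^(0.0292·6/12)
= 15.9837 · e^0.014600 = 15.9837 × 1.014707 = £16.22

£16.22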